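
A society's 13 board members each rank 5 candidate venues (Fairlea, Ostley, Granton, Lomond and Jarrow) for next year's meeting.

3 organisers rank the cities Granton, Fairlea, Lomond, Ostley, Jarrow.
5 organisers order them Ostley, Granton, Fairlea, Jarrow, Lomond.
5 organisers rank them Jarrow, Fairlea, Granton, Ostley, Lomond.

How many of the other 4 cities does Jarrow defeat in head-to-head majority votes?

1

Jarrow against each rival (13 organisers):
Jarrow vs Fairlea: Jarrow preferred on 5 ballots; Fairlea wins 8–5.
Jarrow vs Ostley: Ostley wins 8–5.
Jarrow vs Granton: Granton wins 8–5.
Jarrow vs Lomond: Jarrow is ranked higher on 5+5 = 10 ballots, Lomond on 3. Jarrow wins 10–3.
Jarrow beats Lomond; loses to Fairlea, Ostley, Granton — 1 pairwise win.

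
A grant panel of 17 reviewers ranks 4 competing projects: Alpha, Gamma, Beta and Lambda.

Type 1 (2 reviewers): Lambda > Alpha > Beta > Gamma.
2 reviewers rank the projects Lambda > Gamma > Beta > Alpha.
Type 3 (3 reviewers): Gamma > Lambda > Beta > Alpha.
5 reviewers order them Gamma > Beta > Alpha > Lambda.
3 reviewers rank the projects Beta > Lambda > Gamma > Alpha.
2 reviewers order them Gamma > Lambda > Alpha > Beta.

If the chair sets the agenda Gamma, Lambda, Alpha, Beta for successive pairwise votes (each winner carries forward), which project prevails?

Round 1: Gamma vs Lambda — 10–7, Gamma advances.
Round 2: Gamma vs Alpha — 15–2, Gamma advances.
Round 3: Gamma vs Beta — 12–5, Gamma advances.
The agenda winner is Gamma.

Gamma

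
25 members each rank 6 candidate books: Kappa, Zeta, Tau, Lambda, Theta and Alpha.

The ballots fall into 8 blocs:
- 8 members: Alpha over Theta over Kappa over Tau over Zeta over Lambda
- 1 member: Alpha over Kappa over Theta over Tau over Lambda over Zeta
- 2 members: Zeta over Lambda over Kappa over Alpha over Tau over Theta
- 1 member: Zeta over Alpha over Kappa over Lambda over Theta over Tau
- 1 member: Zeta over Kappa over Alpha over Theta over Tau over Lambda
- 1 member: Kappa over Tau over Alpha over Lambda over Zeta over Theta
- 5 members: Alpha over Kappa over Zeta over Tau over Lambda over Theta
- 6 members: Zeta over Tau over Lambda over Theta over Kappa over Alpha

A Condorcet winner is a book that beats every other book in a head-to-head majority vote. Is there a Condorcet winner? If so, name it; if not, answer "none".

Head-to-head results (25 members):
Kappa vs Zeta: 8+1+1+5 = 15 for Kappa, 10 for Zeta — Kappa by 15–10.
Kappa vs Tau: Kappa preferred on 19 ballots; Kappa wins 19–6.
Kappa vs Lambda: Kappa is ranked higher on 8+1+1+1+1+5 = 17 ballots, Lambda on 8. Kappa wins 17–8.
Kappa vs Theta: Kappa preferred on 1+2+1+1+1+5 = 11 ballots; Theta wins 14–11.
Kappa vs Alpha: 2+1+1+6 = 10 for Kappa, 15 for Alpha — Alpha by 15–10.
Zeta vs Tau: Zeta preferred on 2+1+1+5+6 = 15 ballots; Zeta wins 15–10.
Zeta vs Lambda: 8+2+1+1+5+6 = 23 for Zeta, 2 for Lambda — Zeta by 23–2.
Zeta vs Theta: Zeta is ranked higher on 2+1+1+1+5+6 = 16 ballots, Theta on 9. Zeta wins 16–9.
Zeta vs Alpha: Zeta preferred on 2+1+1+6 = 10 ballots; Alpha wins 15–10.
Tau vs Lambda: 8+1+1+1+5+6 = 22 for Tau, 3 for Lambda — Tau by 22–3.
Tau vs Theta: Tau is ranked higher on 2+1+5+6 = 14 ballots, Theta on 11. Tau wins 14–11.
Tau vs Alpha: Tau preferred on 1+6 = 7 ballots; Alpha wins 18–7.
Lambda vs Theta: Lambda preferred on 2+1+1+5+6 = 15 ballots; Lambda wins 15–10.
Lambda vs Alpha: Lambda preferred on 2+6 = 8 ballots; Alpha wins 17–8.
Theta vs Alpha: Theta is ranked higher on 6 ballots, Alpha on 19. Alpha wins 19–6.
Alpha defeats every rival head-to-head and is the Condorcet winner.

Alpha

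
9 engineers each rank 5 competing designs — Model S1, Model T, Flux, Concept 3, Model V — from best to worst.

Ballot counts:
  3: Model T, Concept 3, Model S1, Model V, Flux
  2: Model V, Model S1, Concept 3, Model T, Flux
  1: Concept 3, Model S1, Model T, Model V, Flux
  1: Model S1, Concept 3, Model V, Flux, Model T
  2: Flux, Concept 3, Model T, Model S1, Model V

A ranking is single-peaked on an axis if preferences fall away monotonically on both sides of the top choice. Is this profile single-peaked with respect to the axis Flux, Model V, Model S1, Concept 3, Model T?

no

Axis positions: Flux=1, Model V=2, Model S1=3, Concept 3=4, Model T=5.
Type 1 (peak Model T at position 5): ranking walks positions 5-4-3-2-1, expanding outward from the peak — single-peaked.
Type 2 (peak Model V at position 2): ranking walks positions 2-3-4-5-1, expanding outward from the peak — single-peaked.
Type 3 (peak Concept 3 at position 4): ranking walks positions 4-3-5-2-1, expanding outward from the peak — single-peaked.
Type 4 (peak Model S1 at position 3): ranking walks positions 3-4-2-1-5, expanding outward from the peak — single-peaked.
Type 5: ranking walks positions 1-4-5-3-2; Concept 3 is ranked above Model V even though Model V lies between Concept 3 and the peak Flux on the axis — preferences dip and rise again. Not single-peaked.
Type 5 violates single-peakedness, so the profile is not single-peaked on this axis.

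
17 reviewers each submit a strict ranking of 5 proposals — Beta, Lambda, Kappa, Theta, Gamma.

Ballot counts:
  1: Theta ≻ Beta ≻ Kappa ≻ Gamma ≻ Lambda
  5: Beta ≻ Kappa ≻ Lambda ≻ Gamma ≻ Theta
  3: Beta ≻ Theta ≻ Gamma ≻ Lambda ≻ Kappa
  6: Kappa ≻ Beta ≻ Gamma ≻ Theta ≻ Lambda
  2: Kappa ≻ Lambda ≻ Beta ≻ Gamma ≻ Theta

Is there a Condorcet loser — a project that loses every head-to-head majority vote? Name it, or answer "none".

Pairwise majorities:
Beta vs Lambda: Beta preferred on 1+5+3+6 = 15 ballots; Beta wins 15–2.
Beta vs Kappa: 1+5+3 = 9 for Beta, 8 for Kappa — Beta by 9–8.
Beta vs Theta: 16 to 1, Beta.
Beta vs Gamma: Beta preferred on 1+5+3+6+2 = 17 ballots; Beta wins 17–0.
Lambda vs Kappa: Kappa wins 14–3.
Lambda vs Theta: 5+2 = 7 for Lambda, 10 for Theta — Theta by 10–7.
Lambda vs Gamma: Gamma, 10–7.
Kappa vs Theta: 13 to 4, Kappa.
Kappa–Gamma: Kappa 14–3.
Theta vs Gamma: 1+3 = 4 for Theta, 13 for Gamma — Gamma by 13–4.
Only Lambda has no wins; Lambda is the Condorcet loser.

Lambda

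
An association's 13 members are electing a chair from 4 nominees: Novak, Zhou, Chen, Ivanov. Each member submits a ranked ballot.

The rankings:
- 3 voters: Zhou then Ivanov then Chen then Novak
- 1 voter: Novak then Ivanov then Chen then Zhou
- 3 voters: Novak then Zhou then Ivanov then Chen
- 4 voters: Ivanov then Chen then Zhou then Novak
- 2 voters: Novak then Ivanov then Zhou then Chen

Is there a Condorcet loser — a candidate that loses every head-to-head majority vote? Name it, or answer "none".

Pairwise majorities:
Novak–Zhou: Zhou 7–6.
Novak vs Chen: 1+3+2 = 6 for Novak, 7 for Chen — Chen by 7–6.
Novak vs Ivanov: Ivanov, 7–6.
Zhou vs Chen: Zhou, 8–5.
Zhou vs Ivanov: 6 to 7, Ivanov.
Chen vs Ivanov: Ivanov, 13–0.
Novak loses to every other candidate — it is the Condorcet loser.

Novak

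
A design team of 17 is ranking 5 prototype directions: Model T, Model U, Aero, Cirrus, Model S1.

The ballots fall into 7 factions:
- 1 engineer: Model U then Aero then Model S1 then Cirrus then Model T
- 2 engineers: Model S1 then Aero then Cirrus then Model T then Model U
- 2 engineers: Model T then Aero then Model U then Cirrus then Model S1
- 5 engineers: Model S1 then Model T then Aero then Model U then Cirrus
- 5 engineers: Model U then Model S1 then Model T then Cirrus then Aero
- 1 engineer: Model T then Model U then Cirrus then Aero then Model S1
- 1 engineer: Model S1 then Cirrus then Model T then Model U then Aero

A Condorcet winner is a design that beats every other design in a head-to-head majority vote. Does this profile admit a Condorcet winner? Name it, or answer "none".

Head-to-head results (17 engineers):
Model T vs Model U: Model T is ranked higher on 2+2+5+1+1 = 11 ballots, Model U on 6. Model T wins 11–6.
Model T vs Aero: Model T wins 14–3.
Model T vs Cirrus: Model T wins 13–4.
Model T–Model S1: Model S1 14–3.
Model U vs Aero: 1+5+1+1 = 8 for Model U, 9 for Aero — Aero by 9–8.
Model U vs Cirrus: Model U is ranked higher on 1+2+5+5+1 = 14 ballots, Cirrus on 3. Model U wins 14–3.
Model U–Model S1: Model U 9–8.
Aero vs Cirrus: Aero preferred on 1+2+2+5 = 10 ballots; Aero wins 10–7.
Aero vs Model S1: 4 to 13, Model S1.
Cirrus vs Model S1: Cirrus preferred on 2+1 = 3 ballots; Model S1 wins 14–3.
No design is unbeaten: Model T loses to Model S1; Model U loses to Model T; Aero loses to Model T; Cirrus loses to Model T; Model S1 loses to Model U. In particular Model T beats Model U beats Model S1 beats Model T is a majority cycle — no Condorcet winner exists.

none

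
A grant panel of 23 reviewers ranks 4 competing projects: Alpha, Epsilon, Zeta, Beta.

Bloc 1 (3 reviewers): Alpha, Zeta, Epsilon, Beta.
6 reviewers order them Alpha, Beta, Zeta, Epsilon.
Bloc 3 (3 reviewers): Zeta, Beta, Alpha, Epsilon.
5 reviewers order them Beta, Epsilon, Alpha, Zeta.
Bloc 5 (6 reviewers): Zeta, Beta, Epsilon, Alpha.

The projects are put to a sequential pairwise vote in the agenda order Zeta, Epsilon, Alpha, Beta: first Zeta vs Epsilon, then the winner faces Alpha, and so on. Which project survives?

Beta

Round 1: Zeta vs Epsilon — 18–5, Zeta advances.
Round 2: Zeta vs Alpha — 9–14, Alpha advances.
Round 3: Alpha vs Beta — 9–14, Beta advances.
Beta survives the agenda.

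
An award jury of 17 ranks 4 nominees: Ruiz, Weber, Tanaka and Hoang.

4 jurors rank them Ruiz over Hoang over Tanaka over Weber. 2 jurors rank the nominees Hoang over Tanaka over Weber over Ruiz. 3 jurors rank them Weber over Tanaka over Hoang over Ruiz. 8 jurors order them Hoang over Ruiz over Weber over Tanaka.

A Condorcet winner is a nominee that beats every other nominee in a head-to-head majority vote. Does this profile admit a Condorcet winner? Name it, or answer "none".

Check each pair by majority over 17 ballots:
Ruiz vs Weber: Ruiz wins 12–5.
Ruiz vs Tanaka: Ruiz wins 12–5.
Ruiz vs Hoang: Hoang, 13–4.
Weber vs Tanaka: Weber, 11–6.
Weber vs Hoang: Hoang, 14–3.
Tanaka vs Hoang: Hoang, 14–3.
Only Hoang has no losses; Hoang is the Condorcet winner.

Hoang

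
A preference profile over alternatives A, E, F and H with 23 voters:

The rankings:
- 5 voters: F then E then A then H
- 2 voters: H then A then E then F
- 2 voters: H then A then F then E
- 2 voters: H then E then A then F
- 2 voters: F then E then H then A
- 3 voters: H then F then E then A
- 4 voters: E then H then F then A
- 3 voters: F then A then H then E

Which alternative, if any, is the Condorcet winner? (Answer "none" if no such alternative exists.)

H

Check each pair by majority over 23 ballots:
A vs E: 7 to 16, E.
A vs F: A is ranked higher on 2+2+2 = 6 ballots, F on 17. F wins 17–6.
A vs H: A is ranked higher on 5+3 = 8 ballots, H on 15. H wins 15–8.
E vs F: E is ranked higher on 2+2+4 = 8 ballots, F on 15. F wins 15–8.
E vs H: 11 to 12, H.
F vs H: 10 to 13, H.
H wins every pairwise contest, so H is the Condorcet winner.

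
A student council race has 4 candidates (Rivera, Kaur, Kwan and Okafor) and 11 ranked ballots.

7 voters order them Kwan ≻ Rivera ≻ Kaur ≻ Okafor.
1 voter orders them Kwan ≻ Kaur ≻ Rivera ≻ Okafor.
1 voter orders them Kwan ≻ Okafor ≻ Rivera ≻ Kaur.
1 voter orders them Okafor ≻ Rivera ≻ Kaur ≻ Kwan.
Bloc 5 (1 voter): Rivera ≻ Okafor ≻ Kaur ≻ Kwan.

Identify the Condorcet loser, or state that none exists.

Okafor

Pairwise majorities:
Rivera vs Kaur: 7+1+1+1 = 10 for Rivera, 1 for Kaur — Rivera by 10–1.
Rivera vs Kwan: 2 to 9, Kwan.
Rivera vs Okafor: 7+1+1 = 9 for Rivera, 2 for Okafor — Rivera by 9–2.
Kaur–Kwan: Kwan 9–2.
Kaur–Okafor: Kaur 8–3.
Kwan vs Okafor: Kwan is ranked higher on 7+1+1 = 9 ballots, Okafor on 2. Kwan wins 9–2.
Only Okafor has no wins; Okafor is the Condorcet loser.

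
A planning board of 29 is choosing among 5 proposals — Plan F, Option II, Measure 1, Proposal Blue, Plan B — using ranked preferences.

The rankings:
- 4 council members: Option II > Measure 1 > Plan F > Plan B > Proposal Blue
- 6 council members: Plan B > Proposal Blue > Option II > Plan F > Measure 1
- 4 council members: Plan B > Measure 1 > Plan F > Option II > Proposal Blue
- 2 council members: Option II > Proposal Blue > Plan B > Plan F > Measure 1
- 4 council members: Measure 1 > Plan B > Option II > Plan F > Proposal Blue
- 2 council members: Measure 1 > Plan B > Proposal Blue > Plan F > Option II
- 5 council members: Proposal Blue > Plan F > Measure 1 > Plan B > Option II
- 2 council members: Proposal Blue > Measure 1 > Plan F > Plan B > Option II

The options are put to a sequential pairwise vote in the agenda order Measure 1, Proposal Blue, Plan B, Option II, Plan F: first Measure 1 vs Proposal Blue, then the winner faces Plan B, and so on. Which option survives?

Round 1: Measure 1 vs Proposal Blue — 14–15, Proposal Blue advances.
Round 2: Proposal Blue vs Plan B — 9–20, Plan B advances.
Round 3: Plan B vs Option II — 23–6, Plan B advances.
Round 4: Plan B vs Plan F — 18–11, Plan B advances.
The agenda winner is Plan B.

Plan B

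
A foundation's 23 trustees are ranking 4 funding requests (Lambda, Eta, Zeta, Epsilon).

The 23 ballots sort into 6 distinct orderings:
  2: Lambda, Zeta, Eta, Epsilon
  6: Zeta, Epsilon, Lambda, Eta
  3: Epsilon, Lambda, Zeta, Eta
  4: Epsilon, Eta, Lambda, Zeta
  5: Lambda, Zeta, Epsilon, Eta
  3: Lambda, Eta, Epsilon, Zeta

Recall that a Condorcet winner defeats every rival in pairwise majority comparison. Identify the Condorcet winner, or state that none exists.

Head-to-head results (23 reviewers):
Lambda vs Eta: 19 to 4, Lambda.
Lambda vs Zeta: Lambda is ranked higher on 2+3+4+5+3 = 17 ballots, Zeta on 6. Lambda wins 17–6.
Lambda vs Epsilon: Lambda preferred on 2+5+3 = 10 ballots; Epsilon wins 13–10.
Eta vs Zeta: 7 to 16, Zeta.
Eta vs Epsilon: Eta is ranked higher on 2+3 = 5 ballots, Epsilon on 18. Epsilon wins 18–5.
Zeta vs Epsilon: 13 to 10, Zeta.
Every project loses at least once (Lambda loses to Epsilon; Eta loses to Lambda; Zeta loses to Lambda; Epsilon loses to Zeta). The majority relation contains the cycle Lambda > Zeta > Epsilon > Lambda, so there is no Condorcet winner.

none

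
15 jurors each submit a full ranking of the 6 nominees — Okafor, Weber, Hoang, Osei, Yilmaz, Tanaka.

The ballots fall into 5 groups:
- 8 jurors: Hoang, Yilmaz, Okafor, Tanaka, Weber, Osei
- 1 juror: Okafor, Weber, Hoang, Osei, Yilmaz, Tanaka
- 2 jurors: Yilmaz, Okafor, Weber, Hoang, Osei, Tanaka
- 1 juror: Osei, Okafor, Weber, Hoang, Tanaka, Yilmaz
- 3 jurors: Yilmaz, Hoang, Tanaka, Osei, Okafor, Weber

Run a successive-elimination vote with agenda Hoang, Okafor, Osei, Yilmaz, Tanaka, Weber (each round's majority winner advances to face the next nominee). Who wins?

Hoang

Round 1: Hoang vs Okafor — 11–4, Hoang advances.
Round 2: Hoang vs Osei — 14–1, Hoang advances.
Round 3: Hoang vs Yilmaz — 10–5, Hoang advances.
Round 4: Hoang vs Tanaka — 15–0, Hoang advances.
Round 5: Hoang vs Weber — 11–4, Hoang advances.
Hoang survives the agenda.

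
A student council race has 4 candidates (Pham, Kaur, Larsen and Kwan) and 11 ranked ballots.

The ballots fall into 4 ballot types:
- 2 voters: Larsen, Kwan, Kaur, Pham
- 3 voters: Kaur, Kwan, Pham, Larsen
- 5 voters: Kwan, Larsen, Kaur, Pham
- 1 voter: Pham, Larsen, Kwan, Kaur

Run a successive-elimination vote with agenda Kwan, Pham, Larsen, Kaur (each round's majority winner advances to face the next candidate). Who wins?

Round 1: Kwan vs Pham — 10–1, Kwan advances.
Round 2: Kwan vs Larsen — 8–3, Kwan advances.
Round 3: Kwan vs Kaur — 8–3, Kwan advances.
The agenda winner is Kwan.

Kwan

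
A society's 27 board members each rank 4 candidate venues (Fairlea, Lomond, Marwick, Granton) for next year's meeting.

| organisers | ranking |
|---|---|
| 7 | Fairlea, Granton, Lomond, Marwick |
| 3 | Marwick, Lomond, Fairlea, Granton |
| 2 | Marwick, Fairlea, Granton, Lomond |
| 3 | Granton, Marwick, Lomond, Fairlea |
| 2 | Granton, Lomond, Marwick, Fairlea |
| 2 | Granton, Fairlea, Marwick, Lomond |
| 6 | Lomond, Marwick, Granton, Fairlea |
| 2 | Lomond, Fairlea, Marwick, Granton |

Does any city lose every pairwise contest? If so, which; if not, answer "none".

none

Head-to-head results (27 organisers):
Fairlea vs Lomond: 7+2+2 = 11 for Fairlea, 16 for Lomond — Lomond by 16–11.
Fairlea–Marwick: Marwick 16–11.
Fairlea vs Granton: Fairlea wins 14–13.
Lomond–Marwick: Lomond 17–10.
Lomond vs Granton: Lomond is ranked higher on 3+6+2 = 11 ballots, Granton on 16. Granton wins 16–11.
Marwick vs Granton: 13 to 14, Granton.
Every city wins at least one matchup (Fairlea beats Granton; Lomond beats Fairlea; Marwick beats Fairlea; Granton beats Lomond), so there is no Condorcet loser.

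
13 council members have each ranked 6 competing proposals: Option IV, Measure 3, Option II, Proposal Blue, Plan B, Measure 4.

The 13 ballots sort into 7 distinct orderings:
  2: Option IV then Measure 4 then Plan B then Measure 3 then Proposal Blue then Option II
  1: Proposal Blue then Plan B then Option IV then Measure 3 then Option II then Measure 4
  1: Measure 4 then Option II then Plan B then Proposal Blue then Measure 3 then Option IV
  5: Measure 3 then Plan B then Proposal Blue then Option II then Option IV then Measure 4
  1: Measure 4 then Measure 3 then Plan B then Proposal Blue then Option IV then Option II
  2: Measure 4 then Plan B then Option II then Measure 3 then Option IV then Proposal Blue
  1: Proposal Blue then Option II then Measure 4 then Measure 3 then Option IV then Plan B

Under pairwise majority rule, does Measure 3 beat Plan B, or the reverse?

Measure 3

Ballots ranking Measure 3 above Plan B: 5 + 1 + 1 = 7.
Ballots ranking Plan B above Measure 3: 13 − 7 = 6.
Measure 3 wins the head-to-head 7–6.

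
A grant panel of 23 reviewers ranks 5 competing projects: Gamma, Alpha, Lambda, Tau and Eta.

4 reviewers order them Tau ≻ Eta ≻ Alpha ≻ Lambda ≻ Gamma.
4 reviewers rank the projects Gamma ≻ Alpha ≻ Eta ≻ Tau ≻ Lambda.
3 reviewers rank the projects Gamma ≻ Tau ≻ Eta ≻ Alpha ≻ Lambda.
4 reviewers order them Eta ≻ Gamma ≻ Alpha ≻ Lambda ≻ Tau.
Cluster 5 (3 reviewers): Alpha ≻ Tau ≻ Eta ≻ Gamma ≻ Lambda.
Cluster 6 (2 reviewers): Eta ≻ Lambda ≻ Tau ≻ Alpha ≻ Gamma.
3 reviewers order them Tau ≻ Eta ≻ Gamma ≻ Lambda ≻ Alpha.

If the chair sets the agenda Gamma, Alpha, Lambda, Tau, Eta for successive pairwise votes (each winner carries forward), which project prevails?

Round 1: Gamma vs Alpha — 14–9, Gamma advances.
Round 2: Gamma vs Lambda — 17–6, Gamma advances.
Round 3: Gamma vs Tau — 11–12, Tau advances.
Round 4: Tau vs Eta — 13–10, Tau advances.
Tau survives the agenda.

Tau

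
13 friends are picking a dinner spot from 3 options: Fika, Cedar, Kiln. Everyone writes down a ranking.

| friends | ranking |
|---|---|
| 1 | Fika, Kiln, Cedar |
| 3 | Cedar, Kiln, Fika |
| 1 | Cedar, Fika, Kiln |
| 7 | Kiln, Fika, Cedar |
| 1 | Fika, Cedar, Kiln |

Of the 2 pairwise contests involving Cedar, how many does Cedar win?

0

Cedar against each rival (13 friends):
Cedar vs Fika: Cedar preferred on 3+1 = 4 ballots; Fika wins 9–4.
Cedar vs Kiln: 5 to 8, Kiln.
Cedar beats no one; loses to Fika, Kiln — 0 pairwise wins.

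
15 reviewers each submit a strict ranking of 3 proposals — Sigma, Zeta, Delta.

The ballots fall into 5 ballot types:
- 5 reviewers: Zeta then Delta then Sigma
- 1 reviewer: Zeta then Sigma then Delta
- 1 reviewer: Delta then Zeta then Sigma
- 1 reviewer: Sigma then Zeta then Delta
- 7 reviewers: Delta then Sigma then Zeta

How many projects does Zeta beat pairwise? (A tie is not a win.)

Zeta against each rival (15 reviewers):
Zeta–Sigma: Sigma 8–7.
Zeta vs Delta: Zeta preferred on 5+1+1 = 7 ballots; Delta wins 8–7.
Zeta beats no one; loses to Sigma, Delta — 0 pairwise wins.

0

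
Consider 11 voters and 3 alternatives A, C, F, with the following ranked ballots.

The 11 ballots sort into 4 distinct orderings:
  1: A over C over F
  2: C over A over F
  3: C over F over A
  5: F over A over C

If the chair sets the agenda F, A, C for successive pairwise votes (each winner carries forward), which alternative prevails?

C

Round 1: F vs A — 8–3, F advances.
Round 2: F vs C — 5–6, C advances.
The agenda winner is C.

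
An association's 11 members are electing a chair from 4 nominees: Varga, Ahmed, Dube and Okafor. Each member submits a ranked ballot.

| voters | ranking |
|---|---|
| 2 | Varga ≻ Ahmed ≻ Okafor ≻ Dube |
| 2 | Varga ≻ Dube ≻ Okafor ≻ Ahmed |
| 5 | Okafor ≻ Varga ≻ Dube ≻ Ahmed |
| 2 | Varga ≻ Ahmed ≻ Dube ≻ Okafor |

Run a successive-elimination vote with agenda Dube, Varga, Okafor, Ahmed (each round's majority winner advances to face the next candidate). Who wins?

Varga

Round 1: Dube vs Varga — 0–11, Varga advances.
Round 2: Varga vs Okafor — 6–5, Varga advances.
Round 3: Varga vs Ahmed — 11–0, Varga advances.
Varga survives the agenda.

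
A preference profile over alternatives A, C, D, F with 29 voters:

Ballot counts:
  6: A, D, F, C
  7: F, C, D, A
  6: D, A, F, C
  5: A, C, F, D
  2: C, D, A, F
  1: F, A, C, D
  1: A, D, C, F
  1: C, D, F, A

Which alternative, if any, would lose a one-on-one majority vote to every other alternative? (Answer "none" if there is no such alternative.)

none

Head-to-head results (29 voters):
A vs C: 6+6+5+1+1 = 19 for A, 10 for C — A by 19–10.
A vs D: A preferred on 6+5+1+1 = 13 ballots; D wins 16–13.
A vs F: 6+6+5+2+1 = 20 for A, 9 for F — A by 20–9.
C vs D: 7+5+2+1+1 = 16 for C, 13 for D — C by 16–13.
C vs F: 5+2+1+1 = 9 for C, 20 for F — F by 20–9.
D vs F: D preferred on 6+6+2+1+1 = 16 ballots; D wins 16–13.
No alternative is winless: A beats C; C beats D; D beats A; F beats C. There is no Condorcet loser.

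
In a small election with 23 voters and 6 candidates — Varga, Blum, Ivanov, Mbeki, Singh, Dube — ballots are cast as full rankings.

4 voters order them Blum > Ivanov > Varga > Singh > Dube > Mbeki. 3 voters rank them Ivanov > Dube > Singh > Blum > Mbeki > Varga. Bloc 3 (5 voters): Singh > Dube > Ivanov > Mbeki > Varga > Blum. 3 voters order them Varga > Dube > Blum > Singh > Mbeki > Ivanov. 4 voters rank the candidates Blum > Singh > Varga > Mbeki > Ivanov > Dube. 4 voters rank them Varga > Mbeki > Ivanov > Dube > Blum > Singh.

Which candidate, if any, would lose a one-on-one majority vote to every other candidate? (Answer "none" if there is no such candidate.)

Pairwise majorities:
Varga vs Blum: 5+3+4 = 12 for Varga, 11 for Blum — Varga by 12–11.
Varga vs Ivanov: Ivanov, 12–11.
Varga vs Mbeki: Varga, 15–8.
Varga–Singh: Singh 12–11.
Varga vs Dube: Varga wins 15–8.
Blum–Ivanov: Ivanov 12–11.
Blum vs Mbeki: Blum wins 14–9.
Blum vs Singh: 4+3+4+4 = 15 for Blum, 8 for Singh — Blum by 15–8.
Blum vs Dube: Dube wins 15–8.
Ivanov vs Mbeki: Ivanov wins 12–11.
Ivanov vs Singh: 11 to 12, Singh.
Ivanov vs Dube: Ivanov is ranked higher on 4+3+4+4 = 15 ballots, Dube on 8. Ivanov wins 15–8.
Mbeki vs Singh: Singh wins 19–4.
Mbeki vs Dube: Dube, 15–8.
Singh vs Dube: 4+5+4 = 13 for Singh, 10 for Dube — Singh by 13–10.
Mbeki loses to every other candidate — it is the Condorcet loser.

Mbeki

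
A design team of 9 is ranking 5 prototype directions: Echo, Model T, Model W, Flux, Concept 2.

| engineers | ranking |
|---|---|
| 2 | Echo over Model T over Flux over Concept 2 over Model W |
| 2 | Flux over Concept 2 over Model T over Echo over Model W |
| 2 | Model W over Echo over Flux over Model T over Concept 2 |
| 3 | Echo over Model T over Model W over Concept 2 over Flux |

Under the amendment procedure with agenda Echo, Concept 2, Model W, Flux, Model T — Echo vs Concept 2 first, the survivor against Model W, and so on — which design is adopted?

Echo

Round 1: Echo vs Concept 2 — 7–2, Echo advances.
Round 2: Echo vs Model W — 7–2, Echo advances.
Round 3: Echo vs Flux — 7–2, Echo advances.
Round 4: Echo vs Model T — 7–2, Echo advances.
Echo survives the agenda.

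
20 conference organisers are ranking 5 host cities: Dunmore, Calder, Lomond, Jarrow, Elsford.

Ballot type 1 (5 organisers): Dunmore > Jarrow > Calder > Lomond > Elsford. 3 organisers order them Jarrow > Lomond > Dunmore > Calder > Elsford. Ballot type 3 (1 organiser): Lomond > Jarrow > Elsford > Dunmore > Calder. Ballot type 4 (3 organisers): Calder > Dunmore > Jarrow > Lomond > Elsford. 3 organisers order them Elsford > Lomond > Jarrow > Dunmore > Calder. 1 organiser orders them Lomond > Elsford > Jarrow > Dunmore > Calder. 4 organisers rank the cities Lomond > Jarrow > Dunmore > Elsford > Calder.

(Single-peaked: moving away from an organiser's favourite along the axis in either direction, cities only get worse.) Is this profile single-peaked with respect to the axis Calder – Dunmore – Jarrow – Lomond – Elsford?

Axis positions: Calder=1, Dunmore=2, Jarrow=3, Lomond=4, Elsford=5.
Ballot type 1 (peak Dunmore at position 2): ranking walks positions 2-3-1-4-5, expanding outward from the peak — single-peaked.
Ballot type 2 (peak Jarrow at position 3): ranking walks positions 3-4-2-1-5, expanding outward from the peak — single-peaked.
Ballot type 3 (peak Lomond at position 4): ranking walks positions 4-3-5-2-1, expanding outward from the peak — single-peaked.
Ballot type 4 (peak Calder at position 1): ranking walks positions 1-2-3-4-5, expanding outward from the peak — single-peaked.
Ballot type 5 (peak Elsford at position 5): ranking walks positions 5-4-3-2-1, expanding outward from the peak — single-peaked.
Ballot type 6 (peak Lomond at position 4): ranking walks positions 4-5-3-2-1, expanding outward from the peak — single-peaked.
Ballot type 7 (peak Lomond at position 4): ranking walks positions 4-3-2-5-1, expanding outward from the peak — single-peaked.
Every ranking is single-peaked on this axis.

yes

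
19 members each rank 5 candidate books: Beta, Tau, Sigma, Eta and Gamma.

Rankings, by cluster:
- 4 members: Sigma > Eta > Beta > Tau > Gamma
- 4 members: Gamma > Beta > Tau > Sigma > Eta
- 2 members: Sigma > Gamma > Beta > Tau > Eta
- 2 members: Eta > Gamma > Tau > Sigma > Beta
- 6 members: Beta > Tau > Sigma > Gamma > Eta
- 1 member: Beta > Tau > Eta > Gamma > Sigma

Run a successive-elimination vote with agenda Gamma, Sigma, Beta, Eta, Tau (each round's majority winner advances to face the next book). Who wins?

Round 1: Gamma vs Sigma — 7–12, Sigma advances.
Round 2: Sigma vs Beta — 8–11, Beta advances.
Round 3: Beta vs Eta — 13–6, Beta advances.
Round 4: Beta vs Tau — 17–2, Beta advances.
The agenda winner is Beta.

Beta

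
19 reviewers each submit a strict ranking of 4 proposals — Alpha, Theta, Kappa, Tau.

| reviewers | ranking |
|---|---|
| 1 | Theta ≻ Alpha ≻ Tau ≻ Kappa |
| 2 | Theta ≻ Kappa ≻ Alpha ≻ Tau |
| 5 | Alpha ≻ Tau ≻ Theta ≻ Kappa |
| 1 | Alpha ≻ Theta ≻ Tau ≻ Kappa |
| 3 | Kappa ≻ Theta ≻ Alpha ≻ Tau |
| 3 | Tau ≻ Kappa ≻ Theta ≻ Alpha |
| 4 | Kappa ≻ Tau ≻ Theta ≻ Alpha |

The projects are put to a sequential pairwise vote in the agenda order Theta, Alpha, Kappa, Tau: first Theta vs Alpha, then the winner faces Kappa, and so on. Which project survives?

Tau

Round 1: Theta vs Alpha — 13–6, Theta advances.
Round 2: Theta vs Kappa — 9–10, Kappa advances.
Round 3: Kappa vs Tau — 9–10, Tau advances.
Tau survives the agenda.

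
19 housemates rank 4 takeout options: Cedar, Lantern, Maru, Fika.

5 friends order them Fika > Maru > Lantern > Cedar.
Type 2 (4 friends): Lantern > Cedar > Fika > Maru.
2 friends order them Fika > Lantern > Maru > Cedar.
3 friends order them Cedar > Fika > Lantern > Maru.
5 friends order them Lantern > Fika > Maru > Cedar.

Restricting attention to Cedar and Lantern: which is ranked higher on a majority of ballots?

Ballots ranking Cedar above Lantern: 3.
Ballots ranking Lantern above Cedar: 19 − 3 = 16.
Lantern wins the head-to-head 16–3.

Lantern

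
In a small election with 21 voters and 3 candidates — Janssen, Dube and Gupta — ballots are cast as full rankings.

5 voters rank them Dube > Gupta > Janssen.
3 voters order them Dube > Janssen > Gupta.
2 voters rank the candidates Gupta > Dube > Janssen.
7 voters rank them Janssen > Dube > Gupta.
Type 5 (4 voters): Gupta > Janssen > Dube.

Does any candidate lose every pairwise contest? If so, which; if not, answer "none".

Head-to-head results (21 voters):
Janssen–Dube: Janssen 11–10.
Janssen vs Gupta: Gupta, 11–10.
Dube vs Gupta: 5+3+7 = 15 for Dube, 6 for Gupta — Dube by 15–6.
Each candidate has at least one pairwise win (Janssen beats Dube; Dube beats Gupta; Gupta beats Janssen) — no Condorcet loser.

none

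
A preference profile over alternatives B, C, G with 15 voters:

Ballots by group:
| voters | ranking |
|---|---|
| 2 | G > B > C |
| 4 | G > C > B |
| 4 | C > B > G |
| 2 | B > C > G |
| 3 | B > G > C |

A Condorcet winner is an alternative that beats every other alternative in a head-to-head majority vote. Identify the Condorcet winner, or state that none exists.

none

Check each pair by majority over 15 ballots:
B vs C: B is ranked higher on 2+2+3 = 7 ballots, C on 8. C wins 8–7.
B vs G: B preferred on 4+2+3 = 9 ballots; B wins 9–6.
C vs G: C is ranked higher on 4+2 = 6 ballots, G on 9. G wins 9–6.
No alternative is unbeaten: B loses to C; C loses to G; G loses to B. In particular B > G > C > B is a majority cycle — no Condorcet winner exists.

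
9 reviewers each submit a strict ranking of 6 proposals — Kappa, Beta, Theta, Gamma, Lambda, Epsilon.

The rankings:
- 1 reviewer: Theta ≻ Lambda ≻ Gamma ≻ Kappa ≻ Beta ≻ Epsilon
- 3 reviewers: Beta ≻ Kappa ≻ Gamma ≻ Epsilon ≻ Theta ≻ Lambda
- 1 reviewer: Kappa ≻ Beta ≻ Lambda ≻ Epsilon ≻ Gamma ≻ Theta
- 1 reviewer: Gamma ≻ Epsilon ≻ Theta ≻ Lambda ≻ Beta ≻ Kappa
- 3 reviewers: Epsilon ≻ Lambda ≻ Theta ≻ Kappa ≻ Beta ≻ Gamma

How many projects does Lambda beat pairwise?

Lambda against each rival (9 reviewers):
Lambda vs Kappa: Lambda, 5–4.
Lambda vs Beta: Lambda is ranked higher on 1+1+3 = 5 ballots, Beta on 4. Lambda wins 5–4.
Lambda vs Theta: Theta wins 5–4.
Lambda vs Gamma: Lambda preferred on 1+1+3 = 5 ballots; Lambda wins 5–4.
Lambda vs Epsilon: 2 to 7, Epsilon.
Lambda beats Kappa, Beta, Gamma; loses to Theta, Epsilon — 3 pairwise wins.

3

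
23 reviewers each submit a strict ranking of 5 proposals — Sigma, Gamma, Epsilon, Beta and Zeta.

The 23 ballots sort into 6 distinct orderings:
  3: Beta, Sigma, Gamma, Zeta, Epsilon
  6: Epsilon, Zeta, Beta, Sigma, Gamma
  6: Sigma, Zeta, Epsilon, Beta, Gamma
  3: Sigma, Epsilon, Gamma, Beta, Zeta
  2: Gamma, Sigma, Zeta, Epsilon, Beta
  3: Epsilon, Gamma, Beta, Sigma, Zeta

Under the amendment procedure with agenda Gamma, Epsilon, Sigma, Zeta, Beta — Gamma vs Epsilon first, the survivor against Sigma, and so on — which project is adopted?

Round 1: Gamma vs Epsilon — 5–18, Epsilon advances.
Round 2: Epsilon vs Sigma — 9–14, Sigma advances.
Round 3: Sigma vs Zeta — 17–6, Sigma advances.
Round 4: Sigma vs Beta — 11–12, Beta advances.
The agenda winner is Beta.

Beta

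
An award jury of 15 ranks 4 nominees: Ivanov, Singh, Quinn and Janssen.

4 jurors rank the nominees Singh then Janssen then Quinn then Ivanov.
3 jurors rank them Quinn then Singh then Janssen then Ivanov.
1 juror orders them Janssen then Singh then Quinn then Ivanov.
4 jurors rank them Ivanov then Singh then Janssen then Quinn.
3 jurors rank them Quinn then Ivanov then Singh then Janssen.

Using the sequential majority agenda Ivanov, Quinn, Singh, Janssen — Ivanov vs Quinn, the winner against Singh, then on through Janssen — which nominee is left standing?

Round 1: Ivanov vs Quinn — 4–11, Quinn advances.
Round 2: Quinn vs Singh — 6–9, Singh advances.
Round 3: Singh vs Janssen — 14–1, Singh advances.
Singh survives the agenda.

Singh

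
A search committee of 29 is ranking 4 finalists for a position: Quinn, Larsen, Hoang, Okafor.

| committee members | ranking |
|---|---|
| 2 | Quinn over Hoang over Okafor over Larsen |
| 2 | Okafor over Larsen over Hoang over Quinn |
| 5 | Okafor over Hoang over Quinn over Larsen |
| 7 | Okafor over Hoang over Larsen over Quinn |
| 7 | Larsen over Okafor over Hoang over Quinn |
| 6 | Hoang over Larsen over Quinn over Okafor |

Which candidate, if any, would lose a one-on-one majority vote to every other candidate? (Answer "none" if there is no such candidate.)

Quinn

Head-to-head results (29 committee members):
Quinn–Larsen: Larsen 22–7.
Quinn–Hoang: Hoang 27–2.
Quinn vs Okafor: Okafor wins 21–8.
Larsen vs Hoang: Larsen is ranked higher on 2+7 = 9 ballots, Hoang on 20. Hoang wins 20–9.
Larsen vs Okafor: 13 to 16, Okafor.
Hoang–Okafor: Okafor 21–8.
Only Quinn has no wins; Quinn is the Condorcet loser.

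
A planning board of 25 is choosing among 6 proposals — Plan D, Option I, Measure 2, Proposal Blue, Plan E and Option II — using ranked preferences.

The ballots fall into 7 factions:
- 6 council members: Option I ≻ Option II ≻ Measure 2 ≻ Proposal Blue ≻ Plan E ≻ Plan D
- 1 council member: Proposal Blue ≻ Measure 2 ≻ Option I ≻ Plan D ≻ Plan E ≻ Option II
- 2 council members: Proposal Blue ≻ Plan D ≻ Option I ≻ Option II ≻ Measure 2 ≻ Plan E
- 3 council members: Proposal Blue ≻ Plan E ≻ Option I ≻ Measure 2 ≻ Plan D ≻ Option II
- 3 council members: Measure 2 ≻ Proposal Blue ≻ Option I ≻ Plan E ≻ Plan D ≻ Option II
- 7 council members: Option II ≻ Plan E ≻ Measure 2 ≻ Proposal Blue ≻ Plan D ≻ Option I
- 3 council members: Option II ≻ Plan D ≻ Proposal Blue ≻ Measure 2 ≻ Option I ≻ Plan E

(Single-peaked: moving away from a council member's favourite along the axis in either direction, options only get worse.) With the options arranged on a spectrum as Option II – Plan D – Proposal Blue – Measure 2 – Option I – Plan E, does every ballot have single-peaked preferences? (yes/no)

no

Axis positions: Option II=1, Plan D=2, Proposal Blue=3, Measure 2=4, Option I=5, Plan E=6.
Faction 1: ranking walks positions 5-1-4-3-6-2; Option II is ranked above Measure 2 even though Measure 2 lies between Option II and the peak Option I on the axis — preferences dip and rise again. Not single-peaked.
Faction 2 (peak Proposal Blue at position 3): ranking walks positions 3-4-5-2-6-1, expanding outward from the peak — single-peaked.
Faction 3: ranking walks positions 3-2-5-1-4-6; Option I is ranked above Measure 2 even though Measure 2 lies between Option I and the peak Proposal Blue on the axis — preferences dip and rise again. Not single-peaked.
Faction 4: ranking walks positions 3-6-5-4-2-1; Plan E is ranked above Measure 2 even though Measure 2 lies between Plan E and the peak Proposal Blue on the axis — preferences dip and rise again. Not single-peaked.
Faction 5 (peak Measure 2 at position 4): ranking walks positions 4-3-5-6-2-1, expanding outward from the peak — single-peaked.
Faction 6: ranking walks positions 1-6-4-3-2-5; Plan E is ranked above Plan D even though Plan D lies between Plan E and the peak Option II on the axis — preferences dip and rise again. Not single-peaked.
Faction 7 (peak Option II at position 1): ranking walks positions 1-2-3-4-5-6, expanding outward from the peak — single-peaked.
Faction 1 violates single-peakedness, so the profile is not single-peaked on this axis.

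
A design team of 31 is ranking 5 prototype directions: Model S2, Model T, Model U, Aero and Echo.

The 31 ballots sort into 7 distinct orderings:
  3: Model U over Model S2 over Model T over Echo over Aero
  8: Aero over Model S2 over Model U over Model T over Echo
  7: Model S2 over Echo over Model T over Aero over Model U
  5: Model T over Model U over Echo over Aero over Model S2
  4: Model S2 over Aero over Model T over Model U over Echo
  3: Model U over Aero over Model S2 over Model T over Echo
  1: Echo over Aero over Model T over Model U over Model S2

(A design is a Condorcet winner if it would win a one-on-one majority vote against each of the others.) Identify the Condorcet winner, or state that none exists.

none

Check each pair by majority over 31 ballots:
Model S2 vs Model T: Model S2, 25–6.
Model S2–Model U: Model S2 19–12.
Model S2 vs Aero: Aero wins 17–14.
Model S2 vs Echo: Model S2 preferred on 3+8+7+4+3 = 25 ballots; Model S2 wins 25–6.
Model T vs Model U: Model T, 17–14.
Model T vs Aero: Model T preferred on 3+7+5 = 15 ballots; Aero wins 16–15.
Model T vs Echo: 3+8+5+4+3 = 23 for Model T, 8 for Echo — Model T by 23–8.
Model U vs Aero: Aero wins 20–11.
Model U vs Echo: Model U is ranked higher on 3+8+5+4+3 = 23 ballots, Echo on 8. Model U wins 23–8.
Aero–Echo: Echo 16–15.
No design is unbeaten: Model S2 loses to Aero; Model T loses to Model S2; Model U loses to Model S2; Aero loses to Echo; Echo loses to Model S2. In particular Model S2 → Echo → Aero → Model S2 is a majority cycle — no Condorcet winner exists.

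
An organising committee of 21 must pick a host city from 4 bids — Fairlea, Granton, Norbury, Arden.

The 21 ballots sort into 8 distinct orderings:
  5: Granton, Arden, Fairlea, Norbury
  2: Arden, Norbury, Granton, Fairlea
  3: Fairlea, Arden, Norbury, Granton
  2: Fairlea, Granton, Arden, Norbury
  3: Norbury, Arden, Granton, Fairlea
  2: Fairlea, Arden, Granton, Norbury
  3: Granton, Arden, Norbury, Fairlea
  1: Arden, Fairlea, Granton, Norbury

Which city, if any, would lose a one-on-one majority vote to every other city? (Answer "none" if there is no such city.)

Norbury

Pairwise majorities:
Fairlea vs Granton: Granton wins 13–8.
Fairlea vs Norbury: Fairlea wins 13–8.
Fairlea vs Arden: Arden, 14–7.
Granton–Norbury: Granton 13–8.
Granton vs Arden: 5+2+3 = 10 for Granton, 11 for Arden — Arden by 11–10.
Norbury vs Arden: Arden, 18–3.
Only Norbury has no wins; Norbury is the Condorcet loser.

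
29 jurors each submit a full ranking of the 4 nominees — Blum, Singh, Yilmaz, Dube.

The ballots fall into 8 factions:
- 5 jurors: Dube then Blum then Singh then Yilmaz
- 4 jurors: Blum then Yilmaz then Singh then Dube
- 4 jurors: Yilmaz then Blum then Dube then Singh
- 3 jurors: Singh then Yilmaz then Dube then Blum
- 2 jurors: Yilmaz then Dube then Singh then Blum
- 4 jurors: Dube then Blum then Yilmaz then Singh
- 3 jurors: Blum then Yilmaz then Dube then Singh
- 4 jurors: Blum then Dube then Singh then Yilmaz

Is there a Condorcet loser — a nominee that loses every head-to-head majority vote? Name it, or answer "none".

Head-to-head results (29 jurors):
Blum vs Singh: Blum wins 24–5.
Blum vs Yilmaz: 20 to 9, Blum.
Blum–Dube: Blum 15–14.
Singh vs Yilmaz: 12 to 17, Yilmaz.
Singh vs Dube: Dube wins 22–7.
Yilmaz vs Dube: Yilmaz, 16–13.
Singh loses to every other nominee — it is the Condorcet loser.

Singh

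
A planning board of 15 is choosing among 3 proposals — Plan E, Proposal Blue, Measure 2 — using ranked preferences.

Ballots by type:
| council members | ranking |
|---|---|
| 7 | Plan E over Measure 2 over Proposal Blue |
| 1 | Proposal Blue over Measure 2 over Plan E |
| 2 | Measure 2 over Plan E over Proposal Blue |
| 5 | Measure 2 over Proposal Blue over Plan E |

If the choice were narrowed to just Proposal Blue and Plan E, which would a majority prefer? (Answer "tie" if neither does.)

Plan E

Ballots ranking Proposal Blue above Plan E: 1 + 5 = 6.
Ballots ranking Plan E above Proposal Blue: 15 − 6 = 9.
Plan E wins the head-to-head 9–6.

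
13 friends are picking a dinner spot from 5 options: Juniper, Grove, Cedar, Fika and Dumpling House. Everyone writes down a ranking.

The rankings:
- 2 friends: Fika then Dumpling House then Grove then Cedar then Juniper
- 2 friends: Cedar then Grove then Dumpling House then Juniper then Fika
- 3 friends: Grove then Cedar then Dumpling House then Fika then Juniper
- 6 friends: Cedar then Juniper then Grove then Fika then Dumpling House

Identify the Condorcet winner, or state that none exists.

Cedar

Head-to-head results (13 friends):
Juniper vs Grove: 6 to 7, Grove.
Juniper vs Cedar: 0 to 13, Cedar.
Juniper vs Fika: 2+6 = 8 for Juniper, 5 for Fika — Juniper by 8–5.
Juniper vs Dumpling House: 6 for Juniper, 7 for Dumpling House — Dumpling House by 7–6.
Grove vs Cedar: Grove is ranked higher on 2+3 = 5 ballots, Cedar on 8. Cedar wins 8–5.
Grove vs Fika: 11 to 2, Grove.
Grove vs Dumpling House: Grove is ranked higher on 2+3+6 = 11 ballots, Dumpling House on 2. Grove wins 11–2.
Cedar vs Fika: 11 to 2, Cedar.
Cedar vs Dumpling House: Cedar preferred on 2+3+6 = 11 ballots; Cedar wins 11–2.
Fika vs Dumpling House: 8 to 5, Fika.
Cedar wins every pairwise contest, so Cedar is the Condorcet winner.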